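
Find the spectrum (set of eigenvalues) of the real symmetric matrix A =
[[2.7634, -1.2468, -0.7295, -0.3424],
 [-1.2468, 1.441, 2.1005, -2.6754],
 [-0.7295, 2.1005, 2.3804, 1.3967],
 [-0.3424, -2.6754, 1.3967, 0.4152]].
sigma(A) ≈ {-3, 2, 3, 5}

A is real symmetric, so its spectrum consists of real eigenvalues. Expanding the characteristic polynomial of the displayed matrix gives
  det(λ I - A) = p(λ) = λ^4 + (-7)λ^3 + (1)λ^2 + (63.0018)λ + (-90.0021).
Solving p(λ) = 0 yields eigenvalues ≈ -3, 2, 3, 5. (A is shown rounded to 4 decimals, so these recover the underlying integer eigenvalues to within that precision.)
Verification: the trace of A = 7 equals the sum of eigenvalues 7, and det(A) ≈ -90.0021 matches the eigenvalue product -90.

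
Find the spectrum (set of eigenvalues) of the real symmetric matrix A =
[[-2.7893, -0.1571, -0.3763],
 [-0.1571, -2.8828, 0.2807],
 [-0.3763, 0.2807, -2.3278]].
sigma(A) ≈ {-3, -2} (-3 with multiplicity 2)

A is real symmetric, so its spectrum consists of real eigenvalues. Expanding the characteristic polynomial of the displayed matrix gives
  det(λ I - A) = p(λ) = λ^3 + (8)λ^2 + (21)λ + (18).
Solving p(λ) = 0 yields eigenvalues ≈ -3, -3, -2. (A is shown rounded to 4 decimals, so these recover the underlying integer eigenvalues to within that precision.)
Verification: the trace of A = -8 equals the sum of eigenvalues -8, and det(A) ≈ -17.9992 matches the eigenvalue product -18.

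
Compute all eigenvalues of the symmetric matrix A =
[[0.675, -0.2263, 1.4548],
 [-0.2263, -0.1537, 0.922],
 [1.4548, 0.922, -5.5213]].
sigma(A) ≈ {-6, 0, 1}

A is real symmetric, so its spectrum consists of real eigenvalues. Expanding the characteristic polynomial of the displayed matrix gives
  det(λ I - A) = p(λ) = λ^3 + (5)λ^2 + (-6)λ + (0).
Solving p(λ) = 0 yields eigenvalues ≈ -6, 0, 1. (A is shown rounded to 4 decimals, so these recover the underlying integer eigenvalues to within that precision.)
Verification: the trace of A = -5 equals the sum of eigenvalues -5, and det(A) ≈ -0.0000 matches the eigenvalue product 0.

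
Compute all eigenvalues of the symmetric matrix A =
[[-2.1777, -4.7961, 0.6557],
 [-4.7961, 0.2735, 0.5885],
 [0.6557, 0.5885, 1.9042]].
sigma(A) ≈ {-6, 2, 4}

A is real symmetric, so its spectrum consists of real eigenvalues. Expanding the characteristic polynomial of the displayed matrix gives
  det(λ I - A) = p(λ) = λ^3 + (0)λ^2 + (-28)λ + (48).
Solving p(λ) = 0 yields eigenvalues ≈ -6, 2, 4. (A is shown rounded to 4 decimals, so these recover the underlying integer eigenvalues to within that precision.)
Verification: the trace of A = 0 equals the sum of eigenvalues 0, and det(A) ≈ -48.0005 matches the eigenvalue product -48.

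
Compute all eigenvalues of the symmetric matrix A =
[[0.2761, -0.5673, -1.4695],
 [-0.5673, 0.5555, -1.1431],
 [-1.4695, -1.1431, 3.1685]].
sigma(A) ≈ {-1, 1, 4}

A is real symmetric, so its spectrum consists of real eigenvalues. Expanding the characteristic polynomial of the displayed matrix gives
  det(λ I - A) = p(λ) = λ^3 + (-4)λ^2 + (-1)λ + (4).
Solving p(λ) = 0 yields eigenvalues ≈ -1, 1, 4. (A is shown rounded to 4 decimals, so these recover the underlying integer eigenvalues to within that precision.)
Verification: the trace of A = 4 equals the sum of eigenvalues 4, and det(A) ≈ -4.0000 matches the eigenvalue product -4.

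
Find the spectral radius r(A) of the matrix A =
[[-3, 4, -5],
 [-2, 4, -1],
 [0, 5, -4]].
r(A) ≈ 4.0318

The eigenvalues of A are the roots of its characteristic polynomial. With M = A (coefficients from the trace, the sum of principal 2x2 minors, and det A):
  p(λ) = det(λ I - M) = λ^3 + 3λ^2 - 3λ - 51.
No integer candidate from the rational root theorem (±divisors of 51) is a root, so the roots are irrational. The cubic discriminant is Δ = -56268 < 0, so there is one real root and a complex-conjugate pair. p(3) = -6 and p(4) = 49 have opposite signs, so a root lies in (3, 4); Newton's method refines it to λ ≈ 3.1374. Dividing out (λ - (3.1374)) leaves approximately λ^2 + 6.1374λ + 16.2555. For λ^2 + 6.1374λ + 16.2555 the discriminant is -27.3543. It is negative, so the remaining roots are the complex-conjugate pair λ ≈ -3.0687 ± 2.6151i. Their product equals the constant term, so |λ|^2 ≈ 16.2555 and |λ| ≈ 4.0318.
Thus the eigenvalues (to 4 decimals) are 3.1374 (modulus 3.1374); -3.0687 ± 2.6151i (modulus 4.0318). The spectral radius is the largest modulus: r(A) ≈ 4.0318. (Cross-check: r(A) ≤ ||A||_2 ≈ 10.0939; equality holds whenever A is normal, though it can also hold for some non-normal A.)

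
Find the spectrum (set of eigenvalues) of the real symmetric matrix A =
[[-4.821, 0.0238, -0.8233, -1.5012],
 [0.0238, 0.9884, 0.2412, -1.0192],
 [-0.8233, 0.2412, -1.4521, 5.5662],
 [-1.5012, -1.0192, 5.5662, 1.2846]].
sigma(A) ≈ {-6, -5, 1, 6}

A is real symmetric, so its spectrum consists of real eigenvalues. Expanding the characteristic polynomial of the displayed matrix gives
  det(λ I - A) = p(λ) = λ^4 + (4)λ^3 + (-41)λ^2 + (-144.0033)λ + (179.9953).
Solving p(λ) = 0 yields eigenvalues ≈ -6, -5, 1, 6. (A is shown rounded to 4 decimals, so these recover the underlying integer eigenvalues to within that precision.)
Verification: the trace of A = -4 equals the sum of eigenvalues -4, and det(A) ≈ 179.9953 matches the eigenvalue product 180.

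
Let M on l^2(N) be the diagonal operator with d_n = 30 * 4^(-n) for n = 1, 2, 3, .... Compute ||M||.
||M|| = 15/2 (attained at n = 1)

For M diagonal, ||M|| = sup_n |d_n|. The sequence d_n = 30 * 4^(-n) is positive and strictly decreasing (ratio 4^(-1) < 1), so the supremum is d_1 = 30/4 = 15/2. Hence ||M|| = 15/2.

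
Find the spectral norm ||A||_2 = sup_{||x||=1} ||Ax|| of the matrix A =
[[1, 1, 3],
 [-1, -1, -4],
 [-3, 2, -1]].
||A||_2 ≈ 5.5947 (= sqrt(largest eigenvalue of A^T A))

||A||_2 = sigma_max(A) = sqrt(lambda_max(A^T A)). Form the symmetric matrix M = A^T A =
[[11, -4, 10],
 [-4, 6, 5],
 [10, 5, 26]].
Its characteristic polynomial (trace, sum of principal 2x2 minors, determinant of M give the coefficients) is
  p(λ) = det(λ I - M) = λ^3 - 43λ^2 + 367λ - 25.
No integer candidate from the rational root theorem (±divisors of 25) is a root, so the roots are irrational. The cubic discriminant is Δ = 50450384 > 0, so there are three distinct real roots. p(0) = -25 and p(1) = 300 have opposite signs, so a root lies in (0, 1); Newton's method refines it to λ ≈ 0.0687. p(11) = 140 and p(12) = -85 have opposite signs, so a root lies in (11, 12); Newton's method refines it to λ ≈ 11.6309. p(31) = -180 and p(32) = 455 have opposite signs, so a root lies in (31, 32); Newton's method refines it to λ ≈ 31.3004. Check (Vieta): the three roots sum to 43, matching tr M = 43.
So the eigenvalues of A^T A are ≈ 0.0687, 11.6309, 31.3004 (all ≥ 0, as they must be for A^T A). The largest is λ_max ≈ 31.3004, hence ||A||_2 = sqrt(λ_max) ≈ 5.5947.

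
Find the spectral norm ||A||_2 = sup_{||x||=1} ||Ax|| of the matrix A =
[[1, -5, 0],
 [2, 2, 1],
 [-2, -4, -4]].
||A||_2 ≈ 7.5004 (= sqrt(largest eigenvalue of A^T A))

||A||_2 = sigma_max(A) = sqrt(lambda_max(A^T A)). Form the symmetric matrix M = A^T A =
[[9, 7, 10],
 [7, 45, 18],
 [10, 18, 17]].
Its characteristic polynomial (trace, sum of principal 2x2 minors, determinant of M give the coefficients) is
  p(λ) = det(λ I - M) = λ^3 - 71λ^2 + 850λ - 1156.
No integer candidate from the rational root theorem (±divisors of 1156) is a root, so the roots are irrational. The cubic discriminant is Δ = 750323764 > 0, so there are three distinct real roots. p(1) = -376 and p(2) = 268 have opposite signs, so a root lies in (1, 2); Newton's method refines it to λ ≈ 1.5584. p(13) = 92 and p(14) = -428 have opposite signs, so a root lies in (13, 14); Newton's method refines it to λ ≈ 13.1859. p(56) = -596 and p(57) = 1808 have opposite signs, so a root lies in (56, 57); Newton's method refines it to λ ≈ 56.2557. Check (Vieta): the three roots sum to 71, matching tr M = 71.
So the eigenvalues of A^T A are ≈ 1.5584, 13.1859, 56.2557 (all ≥ 0, as they must be for A^T A). The largest is λ_max ≈ 56.2557, hence ||A||_2 = sqrt(λ_max) ≈ 7.5004.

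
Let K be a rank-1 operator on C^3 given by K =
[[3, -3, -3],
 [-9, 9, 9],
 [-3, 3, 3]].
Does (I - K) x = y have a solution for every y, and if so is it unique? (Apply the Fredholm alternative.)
(I - K) is invertible (det(I - K) = -14 ≠ 0), so for every y in C^3 the equation (I - K) x = y has a unique solution.

K has rank 1, so it is an outer product K = u v^T: every row of K is a multiple of one row vector. Reading off the entries, u = (-1, 3, 1) and v = (-3, 3, 3) (row i of K equals u_i·v^T). A rank-one matrix u v^T satisfies K u = u (v·u) and kills the (2)-dimensional subspace v^⊥, so its characteristic polynomial is lambda^2 (lambda - v·u) with v·u = tr K = 15. Hence the eigenvalues of I - K are 1 (multiplicity 2) and 1 - (15) = -14, so det(I - K) = -14. (Direct check: I - K =
[[-2, 3, 3],
 [9, -8, -9],
 [3, -3, -2]]
has determinant -14.) The finite-dimensional Fredholm alternative says: either (I - K) is invertible, or ker(I - K) ≠ {0} and then range(I - K) = ker((I - K)^*)^⊥, with dim ker(I - K) = dim ker((I - K)^*). Since det(I - K) ≠ 0, 1 is not an eigenvalue of K and ker(I - K) = {0}, so we are in the first case: for every y there is a unique x = (I - K)^(-1) y. Explicitly, by the Sherman–Morrison formula, (I - u v^T)^(-1) = I + u v^T/(1 - v·u), i.e. (I - K)^(-1) = I + K/(-14).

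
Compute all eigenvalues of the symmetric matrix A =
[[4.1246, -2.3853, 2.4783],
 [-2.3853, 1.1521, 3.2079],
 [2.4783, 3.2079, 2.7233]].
sigma(A) ≈ {-3, 5, 6}

A is real symmetric, so its spectrum consists of real eigenvalues. Expanding the characteristic polynomial of the displayed matrix gives
  det(λ I - A) = p(λ) = λ^3 + (-8)λ^2 + (-3)λ + (90.0014).
Solving p(λ) = 0 yields eigenvalues ≈ -3, 5, 6. (A is shown rounded to 4 decimals, so these recover the underlying integer eigenvalues to within that precision.)
Verification: the trace of A = 8 equals the sum of eigenvalues 8, and det(A) ≈ -90.0014 matches the eigenvalue product -90.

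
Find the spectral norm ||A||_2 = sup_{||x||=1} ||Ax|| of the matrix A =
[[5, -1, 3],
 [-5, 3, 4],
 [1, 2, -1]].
||A||_2 ≈ 7.7646 (= sqrt(largest eigenvalue of A^T A))

||A||_2 = sigma_max(A) = sqrt(lambda_max(A^T A)). Form the symmetric matrix M = A^T A =
[[51, -18, -6],
 [-18, 14, 7],
 [-6, 7, 26]].
Its characteristic polynomial (trace, sum of principal 2x2 minors, determinant of M give the coefficients) is
  p(λ) = det(λ I - M) = λ^3 - 91λ^2 + 1995λ - 8649.
No integer candidate from the rational root theorem (±divisors of 8649) is a root, so the roots are irrational. The cubic discriminant is Δ = 1370993472 > 0, so there are three distinct real roots. p(5) = -824 and p(6) = 261 have opposite signs, so a root lies in (5, 6); Newton's method refines it to λ ≈ 5.7465. p(24) = 639 and p(25) = -24 have opposite signs, so a root lies in (24, 25); Newton's method refines it to λ ≈ 24.9647. p(60) = -549 and p(61) = 1416 have opposite signs, so a root lies in (60, 61); Newton's method refines it to λ ≈ 60.2888. Check (Vieta): the three roots sum to 91, matching tr M = 91.
So the eigenvalues of A^T A are ≈ 5.7465, 24.9647, 60.2888 (all ≥ 0, as they must be for A^T A). The largest is λ_max ≈ 60.2888, hence ||A||_2 = sqrt(λ_max) ≈ 7.7646.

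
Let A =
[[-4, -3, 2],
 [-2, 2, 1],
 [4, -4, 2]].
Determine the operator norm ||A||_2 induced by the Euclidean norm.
||A||_2 ≈ 6.4915 (= sqrt(largest eigenvalue of A^T A))

||A||_2 = sigma_max(A) = sqrt(lambda_max(A^T A)). Form the symmetric matrix M = A^T A =
[[36, -8, -2],
 [-8, 29, -12],
 [-2, -12, 9]].
Its characteristic polynomial (trace, sum of principal 2x2 minors, determinant of M give the coefficients) is
  p(λ) = det(λ I - M) = λ^3 - 74λ^2 + 1417λ - 3136.
No integer candidate from the rational root theorem (±divisors of 3136) is a root, so the roots are irrational. The cubic discriminant is Δ = 184848448 > 0, so there are three distinct real roots. p(2) = -590 and p(3) = 476 have opposite signs, so a root lies in (2, 3); Newton's method refines it to λ ≈ 2.538. p(29) = 112 and p(30) = -226 have opposite signs, so a root lies in (29, 30); Newton's method refines it to λ ≈ 29.3221. p(42) = -70 and p(43) = 476 have opposite signs, so a root lies in (42, 43); Newton's method refines it to λ ≈ 42.1399. Check (Vieta): the three roots sum to 74, matching tr M = 74.
So the eigenvalues of A^T A are ≈ 2.538, 29.3221, 42.1399 (all ≥ 0, as they must be for A^T A). The largest is λ_max ≈ 42.1399, hence ||A||_2 = sqrt(λ_max) ≈ 6.4915.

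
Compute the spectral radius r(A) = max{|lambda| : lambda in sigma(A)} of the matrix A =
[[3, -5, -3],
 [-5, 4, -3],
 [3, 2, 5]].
r(A) ≈ 8.5471

The eigenvalues of A are the roots of its characteristic polynomial. With M = A (coefficients from the trace, the sum of principal 2x2 minors, and det A):
  p(λ) = det(λ I - M) = λ^3 - 12λ^2 + 37λ - 64.
No integer candidate from the rational root theorem (±divisors of 64) is a root, so the roots are irrational. The cubic discriminant is Δ = -46948 < 0, so there is one real root and a complex-conjugate pair. p(8) = -24 and p(9) = 26 have opposite signs, so a root lies in (8, 9); Newton's method refines it to λ ≈ 8.5471. Dividing out (λ - (8.5471)) leaves approximately λ^2 - 3.4529λ + 7.4879. For λ^2 - 3.4529λ + 7.4879 the discriminant is -18.0293. It is negative, so the remaining roots are the complex-conjugate pair λ ≈ 1.7264 ± 2.123i. Their product equals the constant term, so |λ|^2 ≈ 7.4879 and |λ| ≈ 2.7364.
Thus the eigenvalues (to 4 decimals) are 8.5471 (modulus 8.5471); 1.7264 ± 2.123i (modulus 2.7364). The spectral radius is the largest modulus: r(A) ≈ 8.5471. (Cross-check: r(A) ≤ ||A||_2 ≈ 8.6195; equality holds whenever A is normal, though it can also hold for some non-normal A.)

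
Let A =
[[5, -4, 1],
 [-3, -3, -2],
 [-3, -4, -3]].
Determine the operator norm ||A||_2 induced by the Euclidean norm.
||A||_2 ≈ 7.5581 (= sqrt(largest eigenvalue of A^T A))

||A||_2 = sigma_max(A) = sqrt(lambda_max(A^T A)). Form the symmetric matrix M = A^T A =
[[43, 1, 20],
 [1, 41, 14],
 [20, 14, 14]].
Its characteristic polynomial (trace, sum of principal 2x2 minors, determinant of M give the coefficients) is
  p(λ) = det(λ I - M) = λ^3 - 98λ^2 + 2342λ - 400.
No integer candidate from the rational root theorem (±divisors of 400) is a root, so the roots are irrational. The cubic discriminant is Δ = 1436739504 > 0, so there are three distinct real roots. p(0) = -400 and p(1) = 1845 have opposite signs, so a root lies in (0, 1); Newton's method refines it to λ ≈ 0.172. p(40) = 480 and p(41) = -195 have opposite signs, so a root lies in (40, 41); Newton's method refines it to λ ≈ 40.7038. p(57) = -115 and p(58) = 876 have opposite signs, so a root lies in (57, 58); Newton's method refines it to λ ≈ 57.1242. Check (Vieta): the three roots sum to 98, matching tr M = 98.
So the eigenvalues of A^T A are ≈ 0.172, 40.7038, 57.1242 (all ≥ 0, as they must be for A^T A). The largest is λ_max ≈ 57.1242, hence ||A||_2 = sqrt(λ_max) ≈ 7.5581.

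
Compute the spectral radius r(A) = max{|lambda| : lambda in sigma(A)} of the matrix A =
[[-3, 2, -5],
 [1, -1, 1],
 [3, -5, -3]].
r(A) ≈ 5.7074

The eigenvalues of A are the roots of its characteristic polynomial. With M = A (coefficients from the trace, the sum of principal 2x2 minors, and det A):
  p(λ) = det(λ I - M) = λ^3 + 7λ^2 + 33λ + 2.
No integer candidate from the rational root theorem (±divisors of 2) is a root, so the roots are irrational. The cubic discriminant is Δ = -84923 < 0, so there is one real root and a complex-conjugate pair. p(-1) = -25 and p(0) = 2 have opposite signs, so a root lies in (-1, 0); Newton's method refines it to λ ≈ -0.0614. Dividing out (λ - (-0.0614)) leaves approximately λ^2 + 6.9386λ + 32.574. For λ^2 + 6.9386λ + 32.574 the discriminant is -82.1517. It is negative, so the remaining roots are the complex-conjugate pair λ ≈ -3.4693 ± 4.5319i. Their product equals the constant term, so |λ|^2 ≈ 32.574 and |λ| ≈ 5.7074.
Thus the eigenvalues (to 4 decimals) are -0.0614 (modulus 0.0614); -3.4693 ± 4.5319i (modulus 5.7074). The spectral radius is the largest modulus: r(A) ≈ 5.7074. (Cross-check: r(A) ≤ ||A||_2 ≈ 6.8775; equality holds whenever A is normal, though it can also hold for some non-normal A.)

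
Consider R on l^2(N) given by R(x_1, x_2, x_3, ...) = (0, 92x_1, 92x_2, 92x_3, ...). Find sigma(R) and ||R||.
sigma(R) = closed disk {z in C : |z| ≤ 92}; ||R|| = 92

Note R = 92·U where U is the unit right shift (U x)_k = x_{k-1} (with x_0 := 0); so ||R|| = 92||U|| and sigma(R) = 92·sigma(U). ||R x||^2 = sum_{k≥1} |92x_k|^2 = 8464||x||^2, so ||R|| = 92 and sigma(R) ⊂ {|z| ≤ 92}. For any |lambda| < 92, the equation (R - lambda I) x = 0 forces x_1 = 0, then 92x_k = lambda x_{k+1} ⇒ x = 0, so R has no eigenvalues. But (R - lambda I) is not surjective for |lambda| < 92: solving (R - lambda I) x = e_1 would require x_n proportional to (lambda/92)^(-n), which is not in l^2. So every |lambda| < 92 lies in the residual spectrum. The boundary |lambda| = 92 is in the approximate point spectrum (the spectrum is closed). Hence sigma(R) is the closed disk of radius 92.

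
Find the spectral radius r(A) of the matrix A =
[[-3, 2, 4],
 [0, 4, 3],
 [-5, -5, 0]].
r(A) ≈ 4.778

The eigenvalues of A are the roots of its characteristic polynomial. With M = A (coefficients from the trace, the sum of principal 2x2 minors, and det A):
  p(λ) = det(λ I - M) = λ^3 - λ^2 + 23λ - 5.
No integer candidate from the rational root theorem (±divisors of 5) is a root, so the roots are irrational. The cubic discriminant is Δ = -46764 < 0, so there is one real root and a complex-conjugate pair. p(0) = -5 and p(1) = 18 have opposite signs, so a root lies in (0, 1); Newton's method refines it to λ ≈ 0.219. Dividing out (λ - (0.219)) leaves approximately λ^2 - 0.781λ + 22.8289. For λ^2 - 0.781λ + 22.8289 the discriminant is -90.7059. It is negative, so the remaining roots are the complex-conjugate pair λ ≈ 0.3905 ± 4.762i. Their product equals the constant term, so |λ|^2 ≈ 22.8289 and |λ| ≈ 4.778.
Thus the eigenvalues (to 4 decimals) are 0.219 (modulus 0.219); 0.3905 ± 4.762i (modulus 4.778). The spectral radius is the largest modulus: r(A) ≈ 4.778. (Cross-check: r(A) ≤ ||A||_2 ≈ 7.8878; equality holds whenever A is normal, though it can also hold for some non-normal A.)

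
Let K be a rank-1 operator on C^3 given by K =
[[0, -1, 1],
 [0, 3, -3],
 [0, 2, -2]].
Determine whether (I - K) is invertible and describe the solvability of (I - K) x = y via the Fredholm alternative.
(I - K) is singular (det(I - K) = 0, i.e. 1 ∈ sigma(K)). (I - K) x = y is solvable iff y ⊥ ker((I - K)^*) = span{(0, -1, 1)}, i.e. iff -y_2 + y_3 = 0. When solvable, the solutions are x = y + c·(1, -3, -2), c arbitrary (ker(I - K) = span{(1, -3, -2)}, dimension 1).

K has rank 1, so it is an outer product K = u v^T: every row of K is a multiple of one row vector. Reading off the entries, u = (1, -3, -2) and v = (0, -1, 1) (row i of K equals u_i·v^T). A rank-one matrix u v^T satisfies K u = u (v·u) and kills the (2)-dimensional subspace v^⊥, so its characteristic polynomial is lambda^2 (lambda - v·u) with v·u = tr K = 1. Hence the eigenvalues of I - K are 1 (multiplicity 2) and 1 - (1) = 0, so det(I - K) = 0. (Direct check: I - K =
[[1, 1, -1],
 [0, -2, 3],
 [0, -2, 3]]
has determinant 0.) So 1 is an eigenvalue of K and (I - K) is not invertible. The finite-dimensional Fredholm alternative says: either (I - K) is invertible, or ker(I - K) ≠ {0} and then range(I - K) = ker((I - K)^*)^⊥, with dim ker(I - K) = dim ker((I - K)^*). We are in the second case, so we need both kernels. Kernel of I - K: (I - K) u = u - u (v·u) = u - u = 0, so ker(I - K) = span{u} = span{(1, -3, -2)} (it is exactly 1-dimensional because rank(I - K) = 2). Kernel of the adjoint: K is real, so (I - K)^* = I - K^T = I - v u^T, and (I - v u^T) v = v - v (u·v) = 0; hence ker((I - K)^*) = span{v} = span{(0, -1, 1)}. Therefore (I - K) x = y is solvable iff <y, v> = 0, i.e. iff -y_2 + y_3 = 0. When this holds, K y = u (v·y) = 0, so (I - K) y = y and x = y is a particular solution; the full solution set is the line x = y + c·u = y + c·(1, -3, -2), c ∈ C.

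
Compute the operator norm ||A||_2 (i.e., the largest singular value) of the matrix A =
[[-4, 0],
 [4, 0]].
||A||_2 = sqrt(32) ≈ 5.6569 (= sqrt(largest eigenvalue of A^T A))

||A||_2 = sigma_max(A) = sqrt(lambda_max(A^T A)). Form the symmetric matrix M = A^T A =
[[32, 0],
 [0, 0]].
Its characteristic polynomial (trace, determinant of M give the coefficients) is
  p(λ) = det(λ I - M) = λ^2 - 32λ.
For λ^2 - 32λ the discriminant is 1024. It is a perfect square (32^2), so the roots are rational: λ = (32 ± 32)/2 = 32, 0.
So the eigenvalues of A^T A are ≈ 0, 32 (all ≥ 0, as they must be for A^T A). The largest is λ_max = 32, hence ||A||_2 = sqrt(λ_max) = sqrt(32) ≈ 5.6569.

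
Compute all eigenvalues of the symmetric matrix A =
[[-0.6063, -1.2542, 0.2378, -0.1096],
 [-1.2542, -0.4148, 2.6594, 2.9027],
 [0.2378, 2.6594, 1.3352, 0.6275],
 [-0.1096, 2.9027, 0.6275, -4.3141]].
sigma(A) ≈ {-6, -2, 0, 4}

A is real symmetric, so its spectrum consists of real eigenvalues. Expanding the characteristic polynomial of the displayed matrix gives
  det(λ I - A) = p(λ) = λ^4 + (4)λ^3 + (-20)λ^2 + (-48.0013)λ + (0).
Solving p(λ) = 0 yields eigenvalues ≈ -6, -2, 0, 4. (A is shown rounded to 4 decimals, so these recover the underlying integer eigenvalues to within that precision.)
Verification: the trace of A = -4 equals the sum of eigenvalues -4, and det(A) ≈ 0.0004 matches the eigenvalue product 0.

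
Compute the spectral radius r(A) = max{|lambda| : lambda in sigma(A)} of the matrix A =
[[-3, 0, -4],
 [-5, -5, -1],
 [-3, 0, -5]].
r(A) = (8 + sqrt(52))/2 ≈ 7.6056

The eigenvalues of A are the roots of its characteristic polynomial. With M = A (coefficients from the trace, the sum of principal 2x2 minors, and det A):
  p(λ) = det(λ I - M) = λ^3 + 13λ^2 + 43λ + 15.
By the rational root theorem any rational root is an integer divisor of 15. Testing λ = -5: p(-5) = -125 + 325 - 215 + 15 = 0, so λ = -5 is a root. Dividing out (λ + 5) leaves p(λ) = (λ + 5)(λ^2 + 8λ + 3). For λ^2 + 8λ + 3 the discriminant is 52. It is nonnegative but not a perfect square, so the roots are real and irrational: λ = (-8 ± sqrt(52))/2 ≈ -0.3944, -7.6056.
Thus the eigenvalues (to 4 decimals) are -0.3944 (modulus 0.3944); -7.6056 (modulus 7.6056); -5 (modulus 5). The spectral radius is the largest modulus: r(A) = (8 + sqrt(52))/2 ≈ 7.6056. (Cross-check: r(A) ≤ ||A||_2 ≈ 9.0974; equality holds whenever A is normal, though it can also hold for some non-normal A.)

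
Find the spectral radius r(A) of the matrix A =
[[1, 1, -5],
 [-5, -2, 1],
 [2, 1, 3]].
r(A) ≈ 2.9265

The eigenvalues of A are the roots of its characteristic polynomial. With M = A (coefficients from the trace, the sum of principal 2x2 minors, and det A):
  p(λ) = det(λ I - M) = λ^3 - 2λ^2 + 9λ - 15.
No integer candidate from the rational root theorem (±divisors of 15) is a root, so the roots are irrational. The cubic discriminant is Δ = -4287 < 0, so there is one real root and a complex-conjugate pair. p(1) = -7 and p(2) = 3 have opposite signs, so a root lies in (1, 2); Newton's method refines it to λ ≈ 1.7514. Dividing out (λ - (1.7514)) leaves approximately λ^2 - 0.2486λ + 8.5646. For λ^2 - 0.2486λ + 8.5646 the discriminant is -34.1966. It is negative, so the remaining roots are the complex-conjugate pair λ ≈ 0.1243 ± 2.9239i. Their product equals the constant term, so |λ|^2 ≈ 8.5646 and |λ| ≈ 2.9265.
Thus the eigenvalues (to 4 decimals) are 1.7514 (modulus 1.7514); 0.1243 ± 2.9239i (modulus 2.9265). The spectral radius is the largest modulus: r(A) ≈ 2.9265. (Cross-check: r(A) ≤ ||A||_2 ≈ 6.3777; equality holds whenever A is normal, though it can also hold for some non-normal A.)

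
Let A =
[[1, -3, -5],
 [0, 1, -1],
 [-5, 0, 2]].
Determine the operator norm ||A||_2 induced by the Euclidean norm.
||A||_2 ≈ 6.8899 (= sqrt(largest eigenvalue of A^T A))

||A||_2 = sigma_max(A) = sqrt(lambda_max(A^T A)). Form the symmetric matrix M = A^T A =
[[26, -3, -15],
 [-3, 10, 14],
 [-15, 14, 30]].
Its characteristic polynomial (trace, sum of principal 2x2 minors, determinant of M give the coefficients) is
  p(λ) = det(λ I - M) = λ^3 - 66λ^2 + 910λ - 1444.
No integer candidate from the rational root theorem (±divisors of 1444) is a root, so the roots are irrational. The cubic discriminant is Δ = 437123552 > 0, so there are three distinct real roots. p(1) = -599 and p(2) = 120 have opposite signs, so a root lies in (1, 2); Newton's method refines it to λ ≈ 1.8206. p(16) = 316 and p(17) = -135 have opposite signs, so a root lies in (16, 17); Newton's method refines it to λ ≈ 16.7081. p(47) = -645 and p(48) = 764 have opposite signs, so a root lies in (47, 48); Newton's method refines it to λ ≈ 47.4713. Check (Vieta): the three roots sum to 66, matching tr M = 66.
So the eigenvalues of A^T A are ≈ 1.8206, 16.7081, 47.4713 (all ≥ 0, as they must be for A^T A). The largest is λ_max ≈ 47.4713, hence ||A||_2 = sqrt(λ_max) ≈ 6.8899.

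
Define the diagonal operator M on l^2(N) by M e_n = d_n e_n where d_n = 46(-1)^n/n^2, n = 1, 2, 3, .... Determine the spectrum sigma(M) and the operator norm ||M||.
sigma(M) = {46(-1)^n/n^2 : n ≥ 1} ∪ {0}; ||M|| = 46

A bounded diagonal operator on l^2 with diagonal entries d_n has spectrum equal to the closure of {d_n : n ≥ 1}: every d_n is an eigenvalue (with eigenvector e_n), so {d_n} ⊂ sigma(M); the spectrum is closed, so its closure is too; and for lambda not in the closure, (M - lambda I) has bounded inverse (the diagonal entries 1/(d_n - lambda) are bounded). For our sequence d_n = 46(-1)^n/n^2, n = 1, 2, 3, ...:
  - {d_n} = {46(-1)^n/n^2 : n ≥ 1}; the only limit point is 0
  - closure = {46(-1)^n/n^2 : n ≥ 1} ∪ {0}
For the norm: a diagonal operator has ||M|| = sup_n |d_n|. Here |d_n| = 46/n^2 is decreasing, so sup_n |d_n| = |d_1| = 46. So ||M|| = 46.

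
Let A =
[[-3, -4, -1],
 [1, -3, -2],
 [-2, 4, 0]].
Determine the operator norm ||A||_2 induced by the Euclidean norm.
||A||_2 ≈ 6.6062 (= sqrt(largest eigenvalue of A^T A))

||A||_2 = sigma_max(A) = sqrt(lambda_max(A^T A)). Form the symmetric matrix M = A^T A =
[[14, 1, 1],
 [1, 41, 10],
 [1, 10, 5]].
Its characteristic polynomial (trace, sum of principal 2x2 minors, determinant of M give the coefficients) is
  p(λ) = det(λ I - M) = λ^3 - 60λ^2 + 747λ - 1444.
No integer candidate from the rational root theorem (±divisors of 1444) is a root, so the roots are irrational. The cubic discriminant is Δ = 202548276 > 0, so there are three distinct real roots. p(2) = -182 and p(3) = 284 have opposite signs, so a root lies in (2, 3); Newton's method refines it to λ ≈ 2.3644. p(13) = 324 and p(14) = -2 have opposite signs, so a root lies in (13, 14); Newton's method refines it to λ ≈ 13.9942. p(43) = -756 and p(44) = 448 have opposite signs, so a root lies in (43, 44); Newton's method refines it to λ ≈ 43.6414. Check (Vieta): the three roots sum to 60, matching tr M = 60.
So the eigenvalues of A^T A are ≈ 2.3644, 13.9942, 43.6414 (all ≥ 0, as they must be for A^T A). The largest is λ_max ≈ 43.6414, hence ||A||_2 = sqrt(λ_max) ≈ 6.6062.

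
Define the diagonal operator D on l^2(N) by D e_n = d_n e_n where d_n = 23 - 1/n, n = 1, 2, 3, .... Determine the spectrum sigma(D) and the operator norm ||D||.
sigma(D) = {23 - 1/n : n ≥ 1} ∪ {23}; ||D|| = 23

A bounded diagonal operator on l^2 with diagonal entries d_n has spectrum equal to the closure of {d_n : n ≥ 1}: every d_n is an eigenvalue (with eigenvector e_n), so {d_n} ⊂ sigma(D); the spectrum is closed, so its closure is too; and for lambda not in the closure, (D - lambda I) has bounded inverse (the diagonal entries 1/(d_n - lambda) are bounded). For our sequence d_n = 23 - 1/n, n = 1, 2, 3, ...:
  - {d_n} = {23 - 1/n : n ≥ 1}; the only limit point is 23
  - closure = {23 - 1/n : n ≥ 1} ∪ {23}
For the norm: a diagonal operator has ||D|| = sup_n |d_n|. Here d_n = 23 - 1/n increases monotonically from d_1 = 22 toward 23, with all terms in [22, 23); so sup_n |d_n| = 23 (the supremum is the limit, not attained). So ||D|| = 23.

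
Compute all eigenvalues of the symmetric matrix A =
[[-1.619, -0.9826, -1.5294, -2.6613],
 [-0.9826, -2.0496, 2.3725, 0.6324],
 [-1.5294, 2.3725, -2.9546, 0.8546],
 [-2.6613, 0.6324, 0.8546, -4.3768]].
sigma(A) ≈ {-6, -5, -2, 2}

A is real symmetric, so its spectrum consists of real eigenvalues. Expanding the characteristic polynomial of the displayed matrix gives
  det(λ I - A) = p(λ) = λ^4 + (11)λ^3 + (26)λ^2 + (-44)λ + (-119.9974).
Solving p(λ) = 0 yields eigenvalues ≈ -6, -5, -2, 2. (A is shown rounded to 4 decimals, so these recover the underlying integer eigenvalues to within that precision.)
Verification: the trace of A = -11 equals the sum of eigenvalues -11, and det(A) ≈ -119.9974 matches the eigenvalue product -120.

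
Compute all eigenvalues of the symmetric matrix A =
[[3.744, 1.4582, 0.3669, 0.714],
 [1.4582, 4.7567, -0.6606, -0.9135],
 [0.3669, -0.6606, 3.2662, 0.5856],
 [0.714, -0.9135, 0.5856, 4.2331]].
sigma(A) ≈ {2, 3, 5, 6}

A is real symmetric, so its spectrum consists of real eigenvalues. Expanding the characteristic polynomial of the displayed matrix gives
  det(λ I - A) = p(λ) = λ^4 + (-16)λ^3 + (91)λ^2 + (-216)λ + (180).
Solving p(λ) = 0 yields eigenvalues ≈ 2, 3, 5, 6. (A is shown rounded to 4 decimals, so these recover the underlying integer eigenvalues to within that precision.)
Verification: the trace of A = 16 equals the sum of eigenvalues 16, and det(A) ≈ 179.9991 matches the eigenvalue product 180.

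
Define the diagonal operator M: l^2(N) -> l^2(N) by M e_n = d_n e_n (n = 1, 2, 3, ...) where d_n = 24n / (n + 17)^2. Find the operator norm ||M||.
||M|| = 6/17 (attained at n = 17)

For M diagonal, ||M|| = sup_n |d_n|. Treat f(x) = 24x / (x + 17)^2 for real x > 0. By the quotient rule, f'(x) = 24(17 - x)/(x + 17)^3, which is positive for x < 17 and negative for x > 17. So f has a unique maximum at x = 17, and since 17 is a positive integer, the supremum over n ≥ 1 is attained at n = 17: d_17 = 24·17/(17 + 17)^2 = 24·17/1156 = 6/17. Hence ||M|| = 6/17.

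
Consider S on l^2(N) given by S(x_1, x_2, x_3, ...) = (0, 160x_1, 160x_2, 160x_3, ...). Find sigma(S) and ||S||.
sigma(S) = closed disk {z in C : |z| ≤ 160}; ||S|| = 160

Note S = 160·U where U is the unit right shift (U x)_k = x_{k-1} (with x_0 := 0); so ||S|| = 160||U|| and sigma(S) = 160·sigma(U). ||S x||^2 = sum_{k≥1} |160x_k|^2 = 25600||x||^2, so ||S|| = 160 and sigma(S) ⊂ {|z| ≤ 160}. For any |lambda| < 160, the equation (S - lambda I) x = 0 forces x_1 = 0, then 160x_k = lambda x_{k+1} ⇒ x = 0, so S has no eigenvalues. But (S - lambda I) is not surjective for |lambda| < 160: solving (S - lambda I) x = e_1 would require x_n proportional to (lambda/160)^(-n), which is not in l^2. So every |lambda| < 160 lies in the residual spectrum. The boundary |lambda| = 160 is in the approximate point spectrum (the spectrum is closed). Hence sigma(S) is the closed disk of radius 160.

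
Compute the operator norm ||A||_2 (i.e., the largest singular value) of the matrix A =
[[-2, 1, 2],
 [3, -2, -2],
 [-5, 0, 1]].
||A||_2 ≈ 6.8289 (= sqrt(largest eigenvalue of A^T A))

||A||_2 = sigma_max(A) = sqrt(lambda_max(A^T A)). Form the symmetric matrix M = A^T A =
[[38, -8, -15],
 [-8, 5, 6],
 [-15, 6, 9]].
Its characteristic polynomial (trace, sum of principal 2x2 minors, determinant of M give the coefficients) is
  p(λ) = det(λ I - M) = λ^3 - 52λ^2 + 252λ - 81.
No integer candidate from the rational root theorem (±divisors of 81) is a root, so the roots are irrational. The cubic discriminant is Δ = 81074277 > 0, so there are three distinct real roots. p(0) = -81 and p(1) = 120 have opposite signs, so a root lies in (0, 1); Newton's method refines it to λ ≈ 0.346. p(5) = 4 and p(6) = -225 have opposite signs, so a root lies in (5, 6); Newton's method refines it to λ ≈ 5.0206. p(46) = -1185 and p(47) = 718 have opposite signs, so a root lies in (46, 47); Newton's method refines it to λ ≈ 46.6334. Check (Vieta): the three roots sum to 52, matching tr M = 52.
So the eigenvalues of A^T A are ≈ 0.346, 5.0206, 46.6334 (all ≥ 0, as they must be for A^T A). The largest is λ_max ≈ 46.6334, hence ||A||_2 = sqrt(λ_max) ≈ 6.8289.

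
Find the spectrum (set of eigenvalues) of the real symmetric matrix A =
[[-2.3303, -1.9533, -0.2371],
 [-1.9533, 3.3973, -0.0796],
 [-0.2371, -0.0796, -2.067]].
sigma(A) ≈ {-3, -2, 4}

A is real symmetric, so its spectrum consists of real eigenvalues. Expanding the characteristic polynomial of the displayed matrix gives
  det(λ I - A) = p(λ) = λ^3 + (1)λ^2 + (-14)λ + (-24).
Solving p(λ) = 0 yields eigenvalues ≈ -3, -2, 4. (A is shown rounded to 4 decimals, so these recover the underlying integer eigenvalues to within that precision.)
Verification: the trace of A = -1 equals the sum of eigenvalues -1, and det(A) ≈ 24.0003 matches the eigenvalue product 24.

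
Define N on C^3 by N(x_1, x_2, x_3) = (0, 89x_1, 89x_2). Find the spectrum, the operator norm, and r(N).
sigma(N) = {0}; ||N|| = 89; r(N) = 0. (N is nilpotent with N^3 = 0.)

On C^3, N is a strictly lower-triangular matrix with 89 on the subdiagonal and zeros elsewhere, so its characteristic polynomial is lambda^3 and every eigenvalue is 0: sigma(N) = {0}. For the operator norm, N e_i = 89e_{i+1} for i = 1, ..., 2 and N e_3 = 0, so the singular values of N are 89 (with multiplicity 2) and 0; hence ||N|| = 89. The spectral radius r(N) = max|lambda| = 0. Note ||N|| > r(N) — characteristic of non-normal nilpotent operators. Indeed N^3 = 0.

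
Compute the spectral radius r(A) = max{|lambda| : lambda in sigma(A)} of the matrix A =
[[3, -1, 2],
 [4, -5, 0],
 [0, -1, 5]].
r(A) = sqrt(84)/2 ≈ 4.5826

The eigenvalues of A are the roots of its characteristic polynomial. With M = A (coefficients from the trace, the sum of principal 2x2 minors, and det A):
  p(λ) = det(λ I - M) = λ^3 - 3λ^2 - 21λ + 63.
By the rational root theorem any rational root is an integer divisor of 63. Testing λ = 3: p(3) = 27 - 27 - 63 + 63 = 0, so λ = 3 is a root. Dividing out (λ - 3) leaves p(λ) = (λ - 3)(λ^2 - 21). For λ^2 - 21 the discriminant is 84. It is nonnegative but not a perfect square, so the roots are real and irrational: λ = ± sqrt(84)/2 ≈ 4.5826, -4.5826.
Thus the eigenvalues (to 4 decimals) are 4.5826 (modulus 4.5826); -4.5826 (modulus 4.5826); 3 (modulus 3). The spectral radius is the largest modulus: r(A) = sqrt(84)/2 ≈ 4.5826. (Cross-check: r(A) ≤ ||A||_2 ≈ 7.2534; equality holds whenever A is normal, though it can also hold for some non-normal A.)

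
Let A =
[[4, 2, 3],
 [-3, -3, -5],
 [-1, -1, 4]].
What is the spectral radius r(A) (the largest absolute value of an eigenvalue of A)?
r(A) ≈ 3.7437

The eigenvalues of A are the roots of its characteristic polynomial. With M = A (coefficients from the trace, the sum of principal 2x2 minors, and det A):
  p(λ) = det(λ I - M) = λ^3 - 5λ^2 - 4λ + 34.
No integer candidate from the rational root theorem (±divisors of 34) is a root, so the roots are irrational. The cubic discriminant is Δ = -1316 < 0, so there is one real root and a complex-conjugate pair. p(-3) = -26 and p(-2) = 14 have opposite signs, so a root lies in (-3, -2); Newton's method refines it to λ ≈ -2.426. Dividing out (λ - (-2.426)) leaves approximately λ^2 - 7.426λ + 14.0151. For λ^2 - 7.426λ + 14.0151 the discriminant is -0.9154. It is negative, so the remaining roots are the complex-conjugate pair λ ≈ 3.713 ± 0.4784i. Their product equals the constant term, so |λ|^2 ≈ 14.0151 and |λ| ≈ 3.7437.
Thus the eigenvalues (to 4 decimals) are -2.426 (modulus 2.426); 3.713 ± 0.4784i (modulus 3.7437). The spectral radius is the largest modulus: r(A) ≈ 3.7437. (Cross-check: r(A) ≤ ||A||_2 ≈ 8.5798; equality holds whenever A is normal, though it can also hold for some non-normal A.)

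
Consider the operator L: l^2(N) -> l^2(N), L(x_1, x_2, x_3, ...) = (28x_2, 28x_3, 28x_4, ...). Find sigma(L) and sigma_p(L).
sigma(L) = closed disk {z in C : |z| ≤ 28}; sigma_p(L) = open disk {z in C : |z| < 28}

Note L = 28·V where V is the unit left shift (V x)_k = x_{k+1}; so sigma(L) = 28·sigma(V) and ||L|| = 28||V||. ||L x||^2 = 784sum_{k≥2} |x_k|^2 ≤ 784||x||^2, with equality on {x : x_1 = 0}, so ||L|| = 28. For any lambda with |lambda| < 28, set r = lambda/28 (|r| < 1); the vector x = (1, r, r^2, ...) is in l^2 and satisfies L x = 28(r, r^2, ...) = lambda x, so lambda is an eigenvalue. On the boundary |lambda| = 28 the geometric series diverges, so no l^2 eigenvector exists, but these lambda lie in the approximate point spectrum. Hence sigma(L) is the closed disk of radius 28 and sigma_p(L) is the open disk.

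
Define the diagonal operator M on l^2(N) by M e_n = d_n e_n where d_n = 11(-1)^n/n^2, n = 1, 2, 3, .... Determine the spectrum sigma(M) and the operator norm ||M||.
sigma(M) = {11(-1)^n/n^2 : n ≥ 1} ∪ {0}; ||M|| = 11

A bounded diagonal operator on l^2 with diagonal entries d_n has spectrum equal to the closure of {d_n : n ≥ 1}: every d_n is an eigenvalue (with eigenvector e_n), so {d_n} ⊂ sigma(M); the spectrum is closed, so its closure is too; and for lambda not in the closure, (M - lambda I) has bounded inverse (the diagonal entries 1/(d_n - lambda) are bounded). For our sequence d_n = 11(-1)^n/n^2, n = 1, 2, 3, ...:
  - {d_n} = {11(-1)^n/n^2 : n ≥ 1}; the only limit point is 0
  - closure = {11(-1)^n/n^2 : n ≥ 1} ∪ {0}
For the norm: a diagonal operator has ||M|| = sup_n |d_n|. Here |d_n| = 11/n^2 is decreasing, so sup_n |d_n| = |d_1| = 11. So ||M|| = 11.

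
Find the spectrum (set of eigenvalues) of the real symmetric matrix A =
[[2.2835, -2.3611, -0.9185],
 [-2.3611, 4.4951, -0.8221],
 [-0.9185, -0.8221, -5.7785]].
sigma(A) ≈ {-6, 1, 6}

A is real symmetric, so its spectrum consists of real eigenvalues. Expanding the characteristic polynomial of the displayed matrix gives
  det(λ I - A) = p(λ) = λ^3 + (-1)λ^2 + (-36)λ + (36.0011).
Solving p(λ) = 0 yields eigenvalues ≈ -6, 1, 6. (A is shown rounded to 4 decimals, so these recover the underlying integer eigenvalues to within that precision.)
Verification: the trace of A = 1 equals the sum of eigenvalues 1, and det(A) ≈ -36.0011 matches the eigenvalue product -36.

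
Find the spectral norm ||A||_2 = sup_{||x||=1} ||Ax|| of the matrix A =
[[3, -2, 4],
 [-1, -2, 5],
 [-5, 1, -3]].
||A||_2 ≈ 8.5741 (= sqrt(largest eigenvalue of A^T A))

||A||_2 = sigma_max(A) = sqrt(lambda_max(A^T A)). Form the symmetric matrix M = A^T A =
[[35, -9, 22],
 [-9, 9, -21],
 [22, -21, 50]].
Its characteristic polynomial (trace, sum of principal 2x2 minors, determinant of M give the coefficients) is
  p(λ) = det(λ I - M) = λ^3 - 94λ^2 + 1509λ - 225.
No integer candidate from the rational root theorem (±divisors of 225) is a root, so the roots are irrational. The cubic discriminant is Δ = 6201410625 > 0, so there are three distinct real roots. p(0) = -225 and p(1) = 1191 have opposite signs, so a root lies in (0, 1); Newton's method refines it to λ ≈ 0.1505. p(20) = 355 and p(21) = -729 have opposite signs, so a root lies in (20, 21); Newton's method refines it to λ ≈ 20.3342. p(73) = -1977 and p(74) = 1921 have opposite signs, so a root lies in (73, 74); Newton's method refines it to λ ≈ 73.5153. Check (Vieta): the three roots sum to 94, matching tr M = 94.
So the eigenvalues of A^T A are ≈ 0.1505, 20.3342, 73.5153 (all ≥ 0, as they must be for A^T A). The largest is λ_max ≈ 73.5153, hence ||A||_2 = sqrt(λ_max) ≈ 8.5741.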